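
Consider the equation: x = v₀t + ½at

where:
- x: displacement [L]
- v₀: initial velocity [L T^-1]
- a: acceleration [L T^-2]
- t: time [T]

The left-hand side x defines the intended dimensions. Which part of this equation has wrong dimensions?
The term ½at

Checking each RHS term against the LHS:
- v₀t: [L] — matches x [L] ✓
- ½at: [L T^-1] — does NOT match x [L] ✗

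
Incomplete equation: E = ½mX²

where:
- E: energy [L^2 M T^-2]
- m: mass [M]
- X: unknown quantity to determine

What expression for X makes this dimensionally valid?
X = v (velocity), dimensions [L T^-1]

E has dimensions [L^2 M T^-2]; the rest of the RHS (½m) has dimensions [M].
So X² must have dimensions [L^2 T^-2], i.e. X has dimensions [L T^-1] — X = v (velocity).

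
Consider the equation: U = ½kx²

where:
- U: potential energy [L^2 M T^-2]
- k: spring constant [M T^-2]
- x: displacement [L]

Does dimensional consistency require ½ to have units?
No

U has dimensions [L^2 M T^-2] and kx² already has dimensions [L^2 M T^-2], so the equation balances without ½ contributing any dimensions. ½ is a pure (dimensionless) number; changing or removing it would not affect dimensional consistency.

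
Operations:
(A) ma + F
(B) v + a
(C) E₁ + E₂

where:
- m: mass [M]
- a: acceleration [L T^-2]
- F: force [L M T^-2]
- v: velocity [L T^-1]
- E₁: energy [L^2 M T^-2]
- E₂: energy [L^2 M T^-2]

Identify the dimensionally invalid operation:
(B) v + a

(A) ma + F: ma [L M T^-2] and F [L M T^-2] — same dimensions ✓
(B) v + a: v [L T^-1] and a [L T^-2] — different dimensions cannot be added/subtracted ✗
(C) E₁ + E₂: E₁ [L^2 M T^-2] and E₂ [L^2 M T^-2] — same dimensions ✓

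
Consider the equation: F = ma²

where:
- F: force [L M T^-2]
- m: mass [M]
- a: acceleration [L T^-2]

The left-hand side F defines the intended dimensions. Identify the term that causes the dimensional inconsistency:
The right-hand side term ma²

F has dimensions [L M T^-2], but ma² has dimensions [L^2 M T^-4], so the term ma² is dimensionally wrong for F.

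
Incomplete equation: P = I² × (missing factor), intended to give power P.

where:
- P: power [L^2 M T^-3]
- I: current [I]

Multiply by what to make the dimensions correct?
R (resistance), dimensions [I^-2 L^2 M T^-3]

P has dimensions [L^2 M T^-3] and I² has dimensions [I^2].
The missing factor must have dimensions [L^2 M T^-3] / [I^2] = [I^-2 L^2 M T^-3], i.e. resistance (R).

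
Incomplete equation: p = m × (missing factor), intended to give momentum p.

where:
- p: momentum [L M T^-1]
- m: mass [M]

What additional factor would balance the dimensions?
v (velocity), dimensions [L T^-1]

p has dimensions [L M T^-1] and m has dimensions [M].
The missing factor must have dimensions [L M T^-1] / [M] = [L T^-1], i.e. velocity (v).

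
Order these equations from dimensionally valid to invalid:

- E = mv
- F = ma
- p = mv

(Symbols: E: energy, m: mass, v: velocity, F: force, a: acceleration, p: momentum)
Dimensionally correct: F = ma, p = mv
Dimensionally incorrect: E = mv
Ordered (correct first, then incorrect): F = ma, p = mv, E = mv

- E = mv: LHS [L^2 M T^-2], RHS [L M T^-1] → incorrect ✗
- F = ma: LHS [L M T^-2], RHS [L M T^-2] → correct ✓
- p = mv: LHS [L M T^-1], RHS [L M T^-1] → correct ✓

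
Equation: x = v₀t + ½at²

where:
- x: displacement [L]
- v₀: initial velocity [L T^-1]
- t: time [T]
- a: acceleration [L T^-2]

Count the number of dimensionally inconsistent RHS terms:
0

LHS x: [L]
- v₀t: [L] ✓
- ½at²: [L] ✓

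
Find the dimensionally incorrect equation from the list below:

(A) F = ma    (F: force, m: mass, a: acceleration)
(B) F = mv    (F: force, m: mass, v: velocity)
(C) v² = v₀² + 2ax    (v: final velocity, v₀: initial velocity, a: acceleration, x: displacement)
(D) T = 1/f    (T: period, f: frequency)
(B) F = mv

The equation (B) F = mv is dimensionally incorrect.

LHS (F): [L M T^-2]
RHS (mv): [L M T^-1] ✗

The dimensions do not match. The other three equations balance.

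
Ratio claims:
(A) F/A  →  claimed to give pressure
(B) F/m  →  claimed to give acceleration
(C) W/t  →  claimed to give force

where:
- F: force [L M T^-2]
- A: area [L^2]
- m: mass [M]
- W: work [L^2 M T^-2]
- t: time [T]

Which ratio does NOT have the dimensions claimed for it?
(C) W/t does not give force

(A) F/A: [L^-1 M T^-2] = pressure [L^-1 M T^-2] ✓
(B) F/m: [L T^-2] = acceleration [L T^-2] ✓
(C) W/t: [L^2 M T^-3] ≠ force [L M T^-2] ✗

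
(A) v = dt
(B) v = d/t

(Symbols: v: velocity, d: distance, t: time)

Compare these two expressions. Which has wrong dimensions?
(A)

(A) v = dt: LHS [L T^-1], RHS [L T] ✗
(B) v = d/t: LHS [L T^-1], RHS [L T^-1] ✓

Expression (A) v = dt is dimensionally incorrect.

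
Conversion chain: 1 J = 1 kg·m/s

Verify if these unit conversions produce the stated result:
The chain is incorrect (it contains an error).

Incorrect: Joule is kg·m²/s², not kg·m/s (that is momentum)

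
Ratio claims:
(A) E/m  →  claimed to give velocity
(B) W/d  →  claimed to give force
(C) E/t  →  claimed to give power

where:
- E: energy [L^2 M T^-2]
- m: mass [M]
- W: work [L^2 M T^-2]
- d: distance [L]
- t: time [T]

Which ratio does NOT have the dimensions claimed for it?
(A) E/m does not give velocity

(A) E/m: [L^2 T^-2] ≠ velocity [L T^-1] ✗
(B) W/d: [L M T^-2] = force [L M T^-2] ✓
(C) E/t: [L^2 M T^-3] = power [L^2 M T^-3] ✓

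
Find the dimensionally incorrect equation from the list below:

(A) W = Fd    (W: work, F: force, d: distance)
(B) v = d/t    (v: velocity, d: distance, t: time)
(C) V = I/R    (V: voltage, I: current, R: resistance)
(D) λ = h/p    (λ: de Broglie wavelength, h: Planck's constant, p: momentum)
(C) V = I/R

The equation (C) V = I/R is dimensionally incorrect.

LHS (V): [I^-1 L^2 M T^-3]
RHS (I/R): [I^3 L^-2 M^-1 T^3] ✗

The dimensions do not match. The other three equations balance.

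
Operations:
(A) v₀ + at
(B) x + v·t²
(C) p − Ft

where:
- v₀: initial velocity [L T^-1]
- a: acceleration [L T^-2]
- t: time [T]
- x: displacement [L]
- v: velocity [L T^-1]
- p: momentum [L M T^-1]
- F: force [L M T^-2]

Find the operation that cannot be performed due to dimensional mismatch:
(B) x + v·t²

(A) v₀ + at: v₀ [L T^-1] and at [L T^-1] — same dimensions ✓
(B) x + v·t²: x [L] and v·t² [L T] — different dimensions cannot be added/subtracted ✗
(C) p − Ft: p [L M T^-1] and Ft [L M T^-1] — same dimensions ✓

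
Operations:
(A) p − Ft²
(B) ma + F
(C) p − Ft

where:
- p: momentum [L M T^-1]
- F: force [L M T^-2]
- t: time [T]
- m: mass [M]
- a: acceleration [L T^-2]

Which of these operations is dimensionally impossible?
(A) p − Ft²

(A) p − Ft²: p [L M T^-1] and Ft² [L M] — different dimensions cannot be added/subtracted ✗
(B) ma + F: ma [L M T^-2] and F [L M T^-2] — same dimensions ✓
(C) p − Ft: p [L M T^-1] and Ft [L M T^-1] — same dimensions ✓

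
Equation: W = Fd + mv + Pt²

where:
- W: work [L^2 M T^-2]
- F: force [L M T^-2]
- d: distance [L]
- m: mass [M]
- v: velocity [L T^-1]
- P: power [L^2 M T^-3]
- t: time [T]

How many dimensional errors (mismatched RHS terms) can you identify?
2

LHS W: [L^2 M T^-2]
- Fd: [L^2 M T^-2] ✓
- mv: [L M T^-1] ✗
- Pt²: [L^2 M T^-1] ✗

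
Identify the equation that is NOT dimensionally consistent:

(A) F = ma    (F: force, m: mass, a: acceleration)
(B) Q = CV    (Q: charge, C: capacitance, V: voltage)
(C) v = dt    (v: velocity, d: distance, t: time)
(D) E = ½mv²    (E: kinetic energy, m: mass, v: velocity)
(C) v = dt

The equation (C) v = dt is dimensionally incorrect.

LHS (v): [L T^-1]
RHS (dt): [L T] ✗

The dimensions do not match. The other three equations balance.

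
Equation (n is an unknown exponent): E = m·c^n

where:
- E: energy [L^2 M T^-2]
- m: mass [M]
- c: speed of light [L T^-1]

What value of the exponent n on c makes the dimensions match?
n = 2

E has dimensions [L^2 M T^-2]; c has dimensions [L T^-1].
The rest of the RHS has dimensions [M], so c^n must supply [L^2 T^-2].
With n = 2: m·c^2 has dimensions [L^2 M T^-2], matching the LHS ✓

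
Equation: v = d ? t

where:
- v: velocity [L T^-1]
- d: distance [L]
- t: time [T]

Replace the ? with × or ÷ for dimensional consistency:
division (÷): v = d ÷ t

v [L T^-1]; d [L]; t [T].
d × t → [L T] ✗
d ÷ t → [L T^-1] ✓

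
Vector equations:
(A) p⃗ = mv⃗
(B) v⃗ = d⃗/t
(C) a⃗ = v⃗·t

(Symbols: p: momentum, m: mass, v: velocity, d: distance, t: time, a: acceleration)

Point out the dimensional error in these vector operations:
(C) a⃗ = v⃗·t

(A) p⃗ = mv⃗: LHS [L M T^-1], RHS [L M T^-1] ✓ — mass (scalar) times velocity (vector)
(B) v⃗ = d⃗/t: LHS [L T^-1], RHS [L T^-1] ✓ — displacement (vector) divided by time (scalar)
(C) a⃗ = v⃗·t: LHS [L T^-2], RHS [L] ✗ — acceleration is velocity per time; should be v⃗/t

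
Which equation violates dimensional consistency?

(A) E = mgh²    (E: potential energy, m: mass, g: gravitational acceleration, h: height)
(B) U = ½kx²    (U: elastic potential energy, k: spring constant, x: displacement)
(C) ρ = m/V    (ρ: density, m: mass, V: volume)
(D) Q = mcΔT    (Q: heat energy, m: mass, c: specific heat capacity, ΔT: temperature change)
(A) E = mgh²

The equation (A) E = mgh² is dimensionally incorrect.

LHS (E): [L^2 M T^-2]
RHS (mgh²): [L^3 M T^-2] ✗

The dimensions do not match. The other three equations balance.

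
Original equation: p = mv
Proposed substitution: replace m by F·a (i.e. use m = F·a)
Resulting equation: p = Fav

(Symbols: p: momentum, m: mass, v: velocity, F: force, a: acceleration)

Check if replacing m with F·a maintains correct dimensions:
No

[m] = [M] and [F·a] = [L^2 M T^-4]. These differ, so the substitution replaces a quantity by one of different dimensions and the result p = Fav has LHS [L M T^-1] vs RHS [L^3 M T^-5] — inconsistent.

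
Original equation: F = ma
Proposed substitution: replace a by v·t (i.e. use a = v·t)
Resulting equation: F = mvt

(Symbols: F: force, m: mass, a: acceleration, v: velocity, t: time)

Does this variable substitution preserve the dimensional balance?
No

[a] = [L T^-2] and [v·t] = [L]. These differ, so the substitution replaces a quantity by one of different dimensions and the result F = mvt has LHS [L M T^-2] vs RHS [L M] — inconsistent.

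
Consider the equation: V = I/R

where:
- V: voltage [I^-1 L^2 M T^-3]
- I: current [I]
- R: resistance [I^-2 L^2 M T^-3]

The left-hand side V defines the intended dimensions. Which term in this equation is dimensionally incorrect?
The right-hand side term I/R

V has dimensions [I^-1 L^2 M T^-3], but I/R has dimensions [I^3 L^-2 M^-1 T^3], so the term I/R is dimensionally wrong for V.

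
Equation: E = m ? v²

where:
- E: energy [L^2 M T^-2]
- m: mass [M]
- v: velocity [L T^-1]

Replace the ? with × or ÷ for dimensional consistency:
multiplication (×): E = m × v²

E [L^2 M T^-2]; m [M]; v² [L^2 T^-2].
m × v² → [L^2 M T^-2] ✓
m ÷ v² → [L^-2 M T^2] ✗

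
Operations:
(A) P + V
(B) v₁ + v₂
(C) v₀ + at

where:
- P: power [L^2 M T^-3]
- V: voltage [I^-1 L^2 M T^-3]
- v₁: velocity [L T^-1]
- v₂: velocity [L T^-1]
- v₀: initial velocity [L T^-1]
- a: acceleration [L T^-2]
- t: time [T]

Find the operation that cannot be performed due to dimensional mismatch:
(A) P + V

(A) P + V: P [L^2 M T^-3] and V [I^-1 L^2 M T^-3] — different dimensions cannot be added/subtracted ✗
(B) v₁ + v₂: v₁ [L T^-1] and v₂ [L T^-1] — same dimensions ✓
(C) v₀ + at: v₀ [L T^-1] and at [L T^-1] — same dimensions ✓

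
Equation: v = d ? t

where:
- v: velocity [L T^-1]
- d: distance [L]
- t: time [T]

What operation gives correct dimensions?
division (÷): v = d ÷ t

v [L T^-1]; d [L]; t [T].
d × t → [L T] ✗
d ÷ t → [L T^-1] ✓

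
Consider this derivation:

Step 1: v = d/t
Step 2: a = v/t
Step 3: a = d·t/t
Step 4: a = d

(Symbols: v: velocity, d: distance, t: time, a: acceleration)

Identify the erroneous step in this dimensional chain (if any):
Step 3

Step 1: v = d/t → LHS [L T^-1], RHS [L T^-1] ✓
Step 2: a = v/t → LHS [L T^-2], RHS [L T^-2] ✓
Step 3: a = d·t/t → LHS [L T^-2], RHS [L] ✗

The first dimensional inconsistency appears in step 3: a = d·t/t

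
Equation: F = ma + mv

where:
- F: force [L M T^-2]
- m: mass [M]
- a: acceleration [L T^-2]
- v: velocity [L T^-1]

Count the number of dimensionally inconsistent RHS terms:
1

LHS F: [L M T^-2]
- ma: [L M T^-2] ✓
- mv: [L M T^-1] ✗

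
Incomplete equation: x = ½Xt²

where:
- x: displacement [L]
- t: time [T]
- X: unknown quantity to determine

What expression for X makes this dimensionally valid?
X = a (acceleration), dimensions [L T^-2]

x has dimensions [L]; the rest of the RHS (½ t²) has dimensions [T^2].
So X must have dimensions [L T^-2] — X = a (acceleration).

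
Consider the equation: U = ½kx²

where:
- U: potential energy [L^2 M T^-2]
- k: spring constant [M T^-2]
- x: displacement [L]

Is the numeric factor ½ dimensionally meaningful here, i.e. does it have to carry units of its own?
No

U has dimensions [L^2 M T^-2] and kx² already has dimensions [L^2 M T^-2], so the equation balances without ½ contributing any dimensions. ½ is a pure (dimensionless) number; changing or removing it would not affect dimensional consistency.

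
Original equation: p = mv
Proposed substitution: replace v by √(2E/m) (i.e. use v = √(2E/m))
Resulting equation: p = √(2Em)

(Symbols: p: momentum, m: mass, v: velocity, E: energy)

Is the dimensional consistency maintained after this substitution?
Yes

[v] = [L T^-1] and [√(2E/m)] = [L T^-1]. These match, so the substitution replaces a quantity by one of the same dimensions and the result p = √(2Em) has LHS [L M T^-1] vs RHS [L M T^-1] — still consistent.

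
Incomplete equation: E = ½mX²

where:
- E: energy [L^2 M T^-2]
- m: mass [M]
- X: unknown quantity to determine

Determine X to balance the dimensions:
X = v (velocity), dimensions [L T^-1]

E has dimensions [L^2 M T^-2]; the rest of the RHS (½m) has dimensions [M].
So X² must have dimensions [L^2 T^-2], i.e. X has dimensions [L T^-1] — X = v (velocity).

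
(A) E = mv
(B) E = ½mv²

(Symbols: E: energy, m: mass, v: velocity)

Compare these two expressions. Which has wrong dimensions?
(A)

(A) E = mv: LHS [L^2 M T^-2], RHS [L M T^-1] ✗
(B) E = ½mv²: LHS [L^2 M T^-2], RHS [L^2 M T^-2] ✓

Expression (A) E = mv is dimensionally incorrect.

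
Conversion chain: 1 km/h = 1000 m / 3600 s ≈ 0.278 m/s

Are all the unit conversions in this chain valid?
The chain is correct (no errors).

Correct: 1 km = 1000 m, 1 h = 3600 s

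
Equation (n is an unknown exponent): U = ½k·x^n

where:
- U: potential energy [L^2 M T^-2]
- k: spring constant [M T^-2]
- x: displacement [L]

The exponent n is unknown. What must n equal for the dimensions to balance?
n = 2

U has dimensions [L^2 M T^-2]; x has dimensions [L].
The rest of the RHS has dimensions [M T^-2], so x^n must supply [L^2].
With n = 2: ½k·x^2 has dimensions [L^2 M T^-2], matching the LHS ✓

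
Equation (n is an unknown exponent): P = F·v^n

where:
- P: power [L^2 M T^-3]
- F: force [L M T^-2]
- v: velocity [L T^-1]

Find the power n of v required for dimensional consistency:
n = 1

P has dimensions [L^2 M T^-3]; v has dimensions [L T^-1].
The rest of the RHS has dimensions [L M T^-2], so v^n must supply [L T^-1].
With n = 1: F·v^1 has dimensions [L^2 M T^-3], matching the LHS ✓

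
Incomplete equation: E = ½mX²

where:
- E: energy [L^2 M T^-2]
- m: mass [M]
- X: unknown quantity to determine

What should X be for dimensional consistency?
X = v (velocity), dimensions [L T^-1]

E has dimensions [L^2 M T^-2]; the rest of the RHS (½m) has dimensions [M].
So X² must have dimensions [L^2 T^-2], i.e. X has dimensions [L T^-1] — X = v (velocity).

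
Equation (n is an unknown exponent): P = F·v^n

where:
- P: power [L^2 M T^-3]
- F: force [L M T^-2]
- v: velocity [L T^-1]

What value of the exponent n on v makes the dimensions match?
n = 1

P has dimensions [L^2 M T^-3]; v has dimensions [L T^-1].
The rest of the RHS has dimensions [L M T^-2], so v^n must supply [L T^-1].
With n = 1: F·v^1 has dimensions [L^2 M T^-3], matching the LHS ✓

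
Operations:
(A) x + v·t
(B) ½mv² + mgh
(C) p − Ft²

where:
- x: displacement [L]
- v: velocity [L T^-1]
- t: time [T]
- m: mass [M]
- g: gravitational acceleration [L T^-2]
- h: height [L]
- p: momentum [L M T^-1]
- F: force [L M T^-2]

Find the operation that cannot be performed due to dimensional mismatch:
(C) p − Ft²

(A) x + v·t: x [L] and v·t [L] — same dimensions ✓
(B) ½mv² + mgh: ½mv² [L^2 M T^-2] and mgh [L^2 M T^-2] — same dimensions ✓
(C) p − Ft²: p [L M T^-1] and Ft² [L M] — different dimensions cannot be added/subtracted ✗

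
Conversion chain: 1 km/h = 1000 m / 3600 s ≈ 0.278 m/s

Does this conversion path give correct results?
The chain is correct (no errors).

Correct: 1 km = 1000 m, 1 h = 3600 s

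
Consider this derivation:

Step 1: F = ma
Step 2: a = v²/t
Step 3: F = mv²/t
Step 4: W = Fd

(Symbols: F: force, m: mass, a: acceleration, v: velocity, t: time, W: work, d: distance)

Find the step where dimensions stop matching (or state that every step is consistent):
Step 2

Step 1: F = ma → LHS [L M T^-2], RHS [L M T^-2] ✓
Step 2: a = v²/t → LHS [L T^-2], RHS [L^2 T^-3] ✗

The first dimensional inconsistency appears in step 2: a = v²/t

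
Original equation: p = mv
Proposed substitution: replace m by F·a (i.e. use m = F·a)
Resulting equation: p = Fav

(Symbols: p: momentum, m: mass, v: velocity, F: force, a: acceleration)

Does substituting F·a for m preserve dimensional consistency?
No

[m] = [M] and [F·a] = [L^2 M T^-4]. These differ, so the substitution replaces a quantity by one of different dimensions and the result p = Fav has LHS [L M T^-1] vs RHS [L^3 M T^-5] — inconsistent.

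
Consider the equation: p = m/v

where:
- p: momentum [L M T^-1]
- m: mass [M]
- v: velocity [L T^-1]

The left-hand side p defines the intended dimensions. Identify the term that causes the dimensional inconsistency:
The right-hand side term m/v

p has dimensions [L M T^-1], but m/v has dimensions [L^-1 M T], so the term m/v is dimensionally wrong for p.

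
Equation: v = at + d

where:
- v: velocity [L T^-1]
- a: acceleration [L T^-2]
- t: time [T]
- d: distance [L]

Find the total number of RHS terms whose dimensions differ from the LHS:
1

LHS v: [L T^-1]
- at: [L T^-1] ✓
- d: [L] ✗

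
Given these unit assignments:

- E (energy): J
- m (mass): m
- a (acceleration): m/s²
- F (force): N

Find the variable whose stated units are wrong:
m

The variable m (mass) should have units kg, not m.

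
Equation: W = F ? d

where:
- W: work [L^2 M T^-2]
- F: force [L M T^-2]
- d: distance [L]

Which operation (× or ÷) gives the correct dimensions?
multiplication (×): W = F × d

W [L^2 M T^-2]; F [L M T^-2]; d [L].
F × d → [L^2 M T^-2] ✓
F ÷ d → [M T^-2] ✗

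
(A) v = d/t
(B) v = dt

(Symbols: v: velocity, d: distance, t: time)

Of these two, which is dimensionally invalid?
(B)

(A) v = d/t: LHS [L T^-1], RHS [L T^-1] ✓
(B) v = dt: LHS [L T^-1], RHS [L T] ✗

Expression (B) v = dt is dimensionally incorrect.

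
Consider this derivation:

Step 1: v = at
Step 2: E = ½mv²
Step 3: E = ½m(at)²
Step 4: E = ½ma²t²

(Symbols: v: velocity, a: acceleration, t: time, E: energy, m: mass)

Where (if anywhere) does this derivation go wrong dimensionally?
No step introduces an error — all steps are dimensionally consistent.

Step 1: v = at → LHS [L T^-1], RHS [L T^-1] ✓
Step 2: E = ½mv² → LHS [L^2 M T^-2], RHS [L^2 M T^-2] ✓
Step 3: E = ½m(at)² → LHS [L^2 M T^-2], RHS [L^2 M T^-2] ✓
Step 4: E = ½ma²t² → LHS [L^2 M T^-2], RHS [L^2 M T^-2] ✓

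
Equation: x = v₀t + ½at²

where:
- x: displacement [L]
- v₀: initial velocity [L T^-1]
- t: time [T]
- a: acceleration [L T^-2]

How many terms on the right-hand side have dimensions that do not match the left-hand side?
0

LHS x: [L]
- v₀t: [L] ✓
- ½at²: [L] ✓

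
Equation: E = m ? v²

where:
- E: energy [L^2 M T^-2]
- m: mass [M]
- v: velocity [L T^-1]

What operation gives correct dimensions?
multiplication (×): E = m × v²

E [L^2 M T^-2]; m [M]; v² [L^2 T^-2].
m × v² → [L^2 M T^-2] ✓
m ÷ v² → [L^-2 M T^2] ✗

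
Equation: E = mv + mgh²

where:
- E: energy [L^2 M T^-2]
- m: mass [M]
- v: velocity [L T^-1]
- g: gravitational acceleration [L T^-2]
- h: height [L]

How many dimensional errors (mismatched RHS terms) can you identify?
2

LHS E: [L^2 M T^-2]
- mv: [L M T^-1] ✗
- mgh²: [L^3 M T^-2] ✗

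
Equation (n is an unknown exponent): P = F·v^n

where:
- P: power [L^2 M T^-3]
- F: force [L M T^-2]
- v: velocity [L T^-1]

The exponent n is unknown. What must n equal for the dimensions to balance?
n = 1

P has dimensions [L^2 M T^-3]; v has dimensions [L T^-1].
The rest of the RHS has dimensions [L M T^-2], so v^n must supply [L T^-1].
With n = 1: F·v^1 has dimensions [L^2 M T^-3], matching the LHS ✓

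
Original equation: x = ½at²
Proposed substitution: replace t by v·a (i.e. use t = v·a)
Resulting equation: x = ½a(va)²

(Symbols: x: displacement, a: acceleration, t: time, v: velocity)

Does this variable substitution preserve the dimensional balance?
No

[t] = [T] and [v·a] = [L^2 T^-3]. These differ, so the substitution replaces a quantity by one of different dimensions and the result x = ½a(va)² has LHS [L] vs RHS [L^5 T^-8] — inconsistent.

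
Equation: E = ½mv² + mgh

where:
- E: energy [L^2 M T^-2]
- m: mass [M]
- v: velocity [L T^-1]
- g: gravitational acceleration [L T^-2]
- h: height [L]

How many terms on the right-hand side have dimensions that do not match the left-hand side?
0

LHS E: [L^2 M T^-2]
- ½mv²: [L^2 M T^-2] ✓
- mgh: [L^2 M T^-2] ✓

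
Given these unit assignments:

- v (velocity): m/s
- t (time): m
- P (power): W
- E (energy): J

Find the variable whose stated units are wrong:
t

The variable t (time) should have units s, not m.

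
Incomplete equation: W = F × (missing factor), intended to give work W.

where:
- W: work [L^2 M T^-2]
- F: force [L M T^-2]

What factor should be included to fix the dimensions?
d (distance), dimensions [L]

W has dimensions [L^2 M T^-2] and F has dimensions [L M T^-2].
The missing factor must have dimensions [L^2 M T^-2] / [L M T^-2] = [L], i.e. distance (d).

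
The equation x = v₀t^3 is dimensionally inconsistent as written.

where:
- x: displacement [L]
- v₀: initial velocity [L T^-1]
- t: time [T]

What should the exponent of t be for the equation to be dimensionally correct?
The exponent of t should be 1: x = v₀t

The LHS x has dimensions [L]; t has dimensions [T].
As written, the RHS v₀t^3 (exponent 3 on t) has dimensions [L T^2], which does not match.
With exponent 1, the RHS v₀t has dimensions [L], matching the LHS.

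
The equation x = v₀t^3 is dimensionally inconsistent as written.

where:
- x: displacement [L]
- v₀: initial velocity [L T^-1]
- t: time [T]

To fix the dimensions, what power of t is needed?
The exponent of t should be 1: x = v₀t

The LHS x has dimensions [L]; t has dimensions [T].
As written, the RHS v₀t^3 (exponent 3 on t) has dimensions [L T^2], which does not match.
With exponent 1, the RHS v₀t has dimensions [L], matching the LHS.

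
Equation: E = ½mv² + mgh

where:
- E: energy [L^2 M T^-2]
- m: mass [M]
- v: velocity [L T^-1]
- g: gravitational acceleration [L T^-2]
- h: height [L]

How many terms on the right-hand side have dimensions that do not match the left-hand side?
0

LHS E: [L^2 M T^-2]
- ½mv²: [L^2 M T^-2] ✓
- mgh: [L^2 M T^-2] ✓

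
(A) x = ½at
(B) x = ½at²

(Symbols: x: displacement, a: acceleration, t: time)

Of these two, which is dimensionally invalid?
(A)

(A) x = ½at: LHS [L], RHS [L T^-1] ✗
(B) x = ½at²: LHS [L], RHS [L] ✓

Expression (A) x = ½at is dimensionally incorrect.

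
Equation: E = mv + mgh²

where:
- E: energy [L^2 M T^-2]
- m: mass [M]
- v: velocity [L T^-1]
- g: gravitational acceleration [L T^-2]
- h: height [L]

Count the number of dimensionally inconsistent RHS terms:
2

LHS E: [L^2 M T^-2]
- mv: [L M T^-1] ✗
- mgh²: [L^3 M T^-2] ✗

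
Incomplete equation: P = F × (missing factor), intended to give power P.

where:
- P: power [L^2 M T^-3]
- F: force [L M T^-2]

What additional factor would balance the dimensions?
v (velocity), dimensions [L T^-1]

P has dimensions [L^2 M T^-3] and F has dimensions [L M T^-2].
The missing factor must have dimensions [L^2 M T^-3] / [L M T^-2] = [L T^-1], i.e. velocity (v).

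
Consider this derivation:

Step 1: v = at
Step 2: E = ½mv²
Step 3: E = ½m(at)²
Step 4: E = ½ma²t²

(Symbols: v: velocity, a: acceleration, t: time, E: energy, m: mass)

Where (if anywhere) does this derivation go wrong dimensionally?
No step introduces an error — all steps are dimensionally consistent.

Step 1: v = at → LHS [L T^-1], RHS [L T^-1] ✓
Step 2: E = ½mv² → LHS [L^2 M T^-2], RHS [L^2 M T^-2] ✓
Step 3: E = ½m(at)² → LHS [L^2 M T^-2], RHS [L^2 M T^-2] ✓
Step 4: E = ½ma²t² → LHS [L^2 M T^-2], RHS [L^2 M T^-2] ✓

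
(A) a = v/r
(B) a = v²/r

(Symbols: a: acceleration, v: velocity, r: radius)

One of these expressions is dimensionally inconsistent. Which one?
(A)

(A) a = v/r: LHS [L T^-2], RHS [T^-1] ✗
(B) a = v²/r: LHS [L T^-2], RHS [L T^-2] ✓

Expression (A) a = v/r is dimensionally incorrect.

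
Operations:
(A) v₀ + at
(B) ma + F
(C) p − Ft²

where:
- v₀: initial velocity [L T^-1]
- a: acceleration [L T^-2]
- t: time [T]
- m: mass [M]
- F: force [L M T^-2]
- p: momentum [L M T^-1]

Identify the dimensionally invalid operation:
(C) p − Ft²

(A) v₀ + at: v₀ [L T^-1] and at [L T^-1] — same dimensions ✓
(B) ma + F: ma [L M T^-2] and F [L M T^-2] — same dimensions ✓
(C) p − Ft²: p [L M T^-1] and Ft² [L M] — different dimensions cannot be added/subtracted ✗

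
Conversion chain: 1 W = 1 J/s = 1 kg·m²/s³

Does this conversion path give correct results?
The chain is correct (no errors).

Correct: Watt is Joule per second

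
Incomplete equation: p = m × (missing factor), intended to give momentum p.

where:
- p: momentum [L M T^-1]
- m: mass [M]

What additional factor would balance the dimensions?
v (velocity), dimensions [L T^-1]

p has dimensions [L M T^-1] and m has dimensions [M].
The missing factor must have dimensions [L M T^-1] / [M] = [L T^-1], i.e. velocity (v).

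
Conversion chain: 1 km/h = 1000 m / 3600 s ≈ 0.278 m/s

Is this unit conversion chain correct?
The chain is correct (no errors).

Correct: 1 km = 1000 m, 1 h = 3600 s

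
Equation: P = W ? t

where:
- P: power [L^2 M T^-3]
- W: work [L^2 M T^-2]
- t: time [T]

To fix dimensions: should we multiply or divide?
division (÷): P = W ÷ t

P [L^2 M T^-3]; W [L^2 M T^-2]; t [T].
W × t → [L^2 M T^-1] ✗
W ÷ t → [L^2 M T^-3] ✓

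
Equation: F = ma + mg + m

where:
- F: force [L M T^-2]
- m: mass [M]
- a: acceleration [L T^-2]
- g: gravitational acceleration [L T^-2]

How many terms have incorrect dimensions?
1

LHS F: [L M T^-2]
- ma: [L M T^-2] ✓
- mg: [L M T^-2] ✓
- m: [M] ✗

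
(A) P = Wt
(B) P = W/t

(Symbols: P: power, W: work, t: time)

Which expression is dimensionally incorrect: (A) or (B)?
(A)

(A) P = Wt: LHS [L^2 M T^-3], RHS [L^2 M T^-1] ✗
(B) P = W/t: LHS [L^2 M T^-3], RHS [L^2 M T^-3] ✓

Expression (A) P = Wt is dimensionally incorrect.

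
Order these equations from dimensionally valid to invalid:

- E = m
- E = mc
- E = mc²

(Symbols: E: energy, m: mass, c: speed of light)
Dimensionally correct: E = mc²
Dimensionally incorrect: E = m, E = mc
Ordered (correct first, then incorrect): E = mc², E = m, E = mc

- E = m: LHS [L^2 M T^-2], RHS [M] → incorrect ✗
- E = mc: LHS [L^2 M T^-2], RHS [L M T^-1] → incorrect ✗
- E = mc²: LHS [L^2 M T^-2], RHS [L^2 M T^-2] → correct ✓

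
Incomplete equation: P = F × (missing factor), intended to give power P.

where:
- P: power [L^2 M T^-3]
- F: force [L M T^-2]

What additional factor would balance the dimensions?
v (velocity), dimensions [L T^-1]

P has dimensions [L^2 M T^-3] and F has dimensions [L M T^-2].
The missing factor must have dimensions [L^2 M T^-3] / [L M T^-2] = [L T^-1], i.e. velocity (v).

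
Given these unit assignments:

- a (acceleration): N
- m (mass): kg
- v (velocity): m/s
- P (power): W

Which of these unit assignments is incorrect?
a

The variable a (acceleration) should have units m/s², not N.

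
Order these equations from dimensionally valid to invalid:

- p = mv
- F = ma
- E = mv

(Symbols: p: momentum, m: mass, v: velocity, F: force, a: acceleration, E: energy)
Dimensionally correct: p = mv, F = ma
Dimensionally incorrect: E = mv
Ordered (correct first, then incorrect): p = mv, F = ma, E = mv

- p = mv: LHS [L M T^-1], RHS [L M T^-1] → correct ✓
- F = ma: LHS [L M T^-2], RHS [L M T^-2] → correct ✓
- E = mv: LHS [L^2 M T^-2], RHS [L M T^-1] → incorrect ✗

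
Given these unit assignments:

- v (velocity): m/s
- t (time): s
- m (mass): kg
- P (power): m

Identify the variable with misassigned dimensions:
P

The variable P (power) should have units W, not m.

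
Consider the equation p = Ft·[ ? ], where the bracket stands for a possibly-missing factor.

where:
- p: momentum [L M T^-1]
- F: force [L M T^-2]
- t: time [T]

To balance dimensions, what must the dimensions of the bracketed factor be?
Nothing is missing — the bracketed factor must be dimensionless.

p has dimensions [L M T^-1] and Ft already has dimensions [L M T^-1], so p = Ft is dimensionally complete.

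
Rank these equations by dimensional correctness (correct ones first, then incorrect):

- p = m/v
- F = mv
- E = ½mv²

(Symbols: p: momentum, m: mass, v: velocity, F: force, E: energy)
Dimensionally correct: E = ½mv²
Dimensionally incorrect: p = m/v, F = mv
Ordered (correct first, then incorrect): E = ½mv², p = m/v, F = mv

- p = m/v: LHS [L M T^-1], RHS [L^-1 M T] → incorrect ✗
- F = mv: LHS [L M T^-2], RHS [L M T^-1] → incorrect ✗
- E = ½mv²: LHS [L^2 M T^-2], RHS [L^2 M T^-2] → correct ✓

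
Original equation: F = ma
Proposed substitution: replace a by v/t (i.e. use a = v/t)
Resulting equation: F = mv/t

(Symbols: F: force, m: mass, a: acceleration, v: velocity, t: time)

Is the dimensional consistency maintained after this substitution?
Yes

[a] = [L T^-2] and [v/t] = [L T^-2]. These match, so the substitution replaces a quantity by one of the same dimensions and the result F = mv/t has LHS [L M T^-2] vs RHS [L M T^-2] — still consistent.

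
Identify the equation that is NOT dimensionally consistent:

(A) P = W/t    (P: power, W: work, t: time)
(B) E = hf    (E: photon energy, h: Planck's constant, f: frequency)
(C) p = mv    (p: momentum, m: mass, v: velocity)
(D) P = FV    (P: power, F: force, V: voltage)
(D) P = FV

The equation (D) P = FV is dimensionally incorrect.

LHS (P): [L^2 M T^-3]
RHS (FV): [I^-1 L^3 M^2 T^-5] ✗

The dimensions do not match. The other three equations balance.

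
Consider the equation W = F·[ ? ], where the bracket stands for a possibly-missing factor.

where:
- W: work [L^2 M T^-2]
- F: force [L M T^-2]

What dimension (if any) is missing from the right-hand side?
[L] — length (e.g. a distance d)

W has dimensions [L^2 M T^-2]; F has dimensions [L M T^-2].
The bracketed factor must supply [L^2 M T^-2] / [L M T^-2] = [L].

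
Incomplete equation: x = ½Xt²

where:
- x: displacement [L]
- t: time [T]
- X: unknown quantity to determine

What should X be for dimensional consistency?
X = a (acceleration), dimensions [L T^-2]

x has dimensions [L]; the rest of the RHS (½ t²) has dimensions [T^2].
So X must have dimensions [L T^-2] — X = a (acceleration).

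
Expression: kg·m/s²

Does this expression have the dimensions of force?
Yes

The expression kg·m/s² has dimensions [L M T^-2], which is exactly force [L M T^-2].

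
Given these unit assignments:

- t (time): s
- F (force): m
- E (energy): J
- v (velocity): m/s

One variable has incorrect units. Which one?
F

The variable F (force) should have units N, not m.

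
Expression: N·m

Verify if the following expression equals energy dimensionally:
Yes

The expression N·m has dimensions [L^2 M T^-2], which is exactly energy [L^2 M T^-2].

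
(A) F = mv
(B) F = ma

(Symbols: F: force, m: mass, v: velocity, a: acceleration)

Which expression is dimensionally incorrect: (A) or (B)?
(A)

(A) F = mv: LHS [L M T^-2], RHS [L M T^-1] ✗
(B) F = ma: LHS [L M T^-2], RHS [L M T^-2] ✓

Expression (A) F = mv is dimensionally incorrect.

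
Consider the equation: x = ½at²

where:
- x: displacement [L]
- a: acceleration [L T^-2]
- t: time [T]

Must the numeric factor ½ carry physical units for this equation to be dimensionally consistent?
No

x has dimensions [L] and at² already has dimensions [L], so the equation balances without ½ contributing any dimensions. ½ is a pure (dimensionless) number; changing or removing it would not affect dimensional consistency.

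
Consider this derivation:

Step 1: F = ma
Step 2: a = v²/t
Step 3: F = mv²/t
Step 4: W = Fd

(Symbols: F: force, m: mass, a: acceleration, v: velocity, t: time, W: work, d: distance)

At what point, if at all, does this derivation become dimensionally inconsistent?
Step 2

Step 1: F = ma → LHS [L M T^-2], RHS [L M T^-2] ✓
Step 2: a = v²/t → LHS [L T^-2], RHS [L^2 T^-3] ✗

The first dimensional inconsistency appears in step 2: a = v²/t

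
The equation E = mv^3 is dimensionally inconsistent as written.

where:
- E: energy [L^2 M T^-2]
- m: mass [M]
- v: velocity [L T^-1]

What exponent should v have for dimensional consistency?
The exponent of v should be 2: E = mv^2

The LHS E has dimensions [L^2 M T^-2]; v has dimensions [L T^-1].
As written, the RHS mv^3 (exponent 3 on v) has dimensions [L^3 M T^-3], which does not match.
With exponent 2, the RHS mv^2 has dimensions [L^2 M T^-2], matching the LHS.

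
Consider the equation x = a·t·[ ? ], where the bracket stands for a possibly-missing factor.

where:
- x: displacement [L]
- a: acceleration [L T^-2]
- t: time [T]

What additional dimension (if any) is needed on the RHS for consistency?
[T] — time (e.g. t)

x has dimensions [L]; a·t has dimensions [L T^-1].
The bracketed factor must supply [L] / [L T^-1] = [T].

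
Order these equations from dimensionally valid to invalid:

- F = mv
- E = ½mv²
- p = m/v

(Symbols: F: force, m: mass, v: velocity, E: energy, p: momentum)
Dimensionally correct: E = ½mv²
Dimensionally incorrect: F = mv, p = m/v
Ordered (correct first, then incorrect): E = ½mv², F = mv, p = m/v

- F = mv: LHS [L M T^-2], RHS [L M T^-1] → incorrect ✗
- E = ½mv²: LHS [L^2 M T^-2], RHS [L^2 M T^-2] → correct ✓
- p = m/v: LHS [L M T^-1], RHS [L^-1 M T] → incorrect ✗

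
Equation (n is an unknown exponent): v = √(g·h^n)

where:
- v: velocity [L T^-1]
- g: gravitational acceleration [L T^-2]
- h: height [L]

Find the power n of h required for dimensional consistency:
n = 1

v has dimensions [L T^-1]; h has dimensions [L].
With n = 1: √(g·h^1) has dimensions [L T^-1], matching the LHS ✓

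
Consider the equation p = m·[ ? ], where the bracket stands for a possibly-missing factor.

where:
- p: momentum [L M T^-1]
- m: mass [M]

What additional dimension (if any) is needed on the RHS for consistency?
[L T^-1] — velocity (e.g. v)

p has dimensions [L M T^-1]; m has dimensions [M].
The bracketed factor must supply [L M T^-1] / [M] = [L T^-1].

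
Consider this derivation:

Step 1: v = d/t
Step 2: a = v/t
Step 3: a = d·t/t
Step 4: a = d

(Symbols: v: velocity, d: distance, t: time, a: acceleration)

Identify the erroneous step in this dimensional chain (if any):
Step 3

Step 1: v = d/t → LHS [L T^-1], RHS [L T^-1] ✓
Step 2: a = v/t → LHS [L T^-2], RHS [L T^-2] ✓
Step 3: a = d·t/t → LHS [L T^-2], RHS [L] ✗

The first dimensional inconsistency appears in step 3: a = d·t/t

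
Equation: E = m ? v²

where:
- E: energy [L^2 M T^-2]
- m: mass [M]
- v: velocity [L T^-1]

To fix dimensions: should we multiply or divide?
multiplication (×): E = m × v²

E [L^2 M T^-2]; m [M]; v² [L^2 T^-2].
m × v² → [L^2 M T^-2] ✓
m ÷ v² → [L^-2 M T^2] ✗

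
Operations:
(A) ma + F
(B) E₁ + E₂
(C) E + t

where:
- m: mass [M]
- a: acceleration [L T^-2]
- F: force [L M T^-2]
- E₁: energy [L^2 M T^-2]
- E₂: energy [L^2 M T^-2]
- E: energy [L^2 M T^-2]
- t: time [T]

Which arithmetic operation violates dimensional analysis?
(C) E + t

(A) ma + F: ma [L M T^-2] and F [L M T^-2] — same dimensions ✓
(B) E₁ + E₂: E₁ [L^2 M T^-2] and E₂ [L^2 M T^-2] — same dimensions ✓
(C) E + t: E [L^2 M T^-2] and t [T] — different dimensions cannot be added/subtracted ✗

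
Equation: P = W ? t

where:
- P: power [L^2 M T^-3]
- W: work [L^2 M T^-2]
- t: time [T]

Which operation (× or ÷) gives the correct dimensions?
division (÷): P = W ÷ t

P [L^2 M T^-3]; W [L^2 M T^-2]; t [T].
W × t → [L^2 M T^-1] ✗
W ÷ t → [L^2 M T^-3] ✓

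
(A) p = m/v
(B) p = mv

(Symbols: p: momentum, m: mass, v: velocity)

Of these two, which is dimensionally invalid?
(A)

(A) p = m/v: LHS [L M T^-1], RHS [L^-1 M T] ✗
(B) p = mv: LHS [L M T^-1], RHS [L M T^-1] ✓

Expression (A) p = m/v is dimensionally incorrect.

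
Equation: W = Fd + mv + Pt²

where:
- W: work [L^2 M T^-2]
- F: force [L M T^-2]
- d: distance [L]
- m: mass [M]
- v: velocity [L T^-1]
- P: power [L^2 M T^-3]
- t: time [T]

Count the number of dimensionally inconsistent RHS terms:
2

LHS W: [L^2 M T^-2]
- Fd: [L^2 M T^-2] ✓
- mv: [L M T^-1] ✗
- Pt²: [L^2 M T^-1] ✗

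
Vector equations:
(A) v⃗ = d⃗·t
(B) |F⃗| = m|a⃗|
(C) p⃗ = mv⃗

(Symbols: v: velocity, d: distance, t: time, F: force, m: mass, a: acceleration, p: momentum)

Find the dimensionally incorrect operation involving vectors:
(A) v⃗ = d⃗·t

(A) v⃗ = d⃗·t: LHS [L T^-1], RHS [L T] ✗ — velocity is displacement per time; should be d⃗/t
(B) |F⃗| = m|a⃗|: LHS [L M T^-2], RHS [L M T^-2] ✓ — magnitudes of vectors are scalars
(C) p⃗ = mv⃗: LHS [L M T^-1], RHS [L M T^-1] ✓ — mass (scalar) times velocity (vector)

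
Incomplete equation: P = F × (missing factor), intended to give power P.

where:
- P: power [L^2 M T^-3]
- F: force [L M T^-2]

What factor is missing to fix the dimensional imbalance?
v (velocity), dimensions [L T^-1]

P has dimensions [L^2 M T^-3] and F has dimensions [L M T^-2].
The missing factor must have dimensions [L^2 M T^-3] / [L M T^-2] = [L T^-1], i.e. velocity (v).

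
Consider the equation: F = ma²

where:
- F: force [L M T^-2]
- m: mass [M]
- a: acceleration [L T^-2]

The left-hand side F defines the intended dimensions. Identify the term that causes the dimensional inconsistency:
The right-hand side term ma²

F has dimensions [L M T^-2], but ma² has dimensions [L^2 M T^-4], so the term ma² is dimensionally wrong for F.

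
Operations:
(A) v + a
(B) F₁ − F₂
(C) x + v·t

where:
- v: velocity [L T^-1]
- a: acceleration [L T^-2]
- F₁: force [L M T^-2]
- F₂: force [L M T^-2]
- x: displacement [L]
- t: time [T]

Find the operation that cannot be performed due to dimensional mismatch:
(A) v + a

(A) v + a: v [L T^-1] and a [L T^-2] — different dimensions cannot be added/subtracted ✗
(B) F₁ − F₂: F₁ [L M T^-2] and F₂ [L M T^-2] — same dimensions ✓
(C) x + v·t: x [L] and v·t [L] — same dimensions ✓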